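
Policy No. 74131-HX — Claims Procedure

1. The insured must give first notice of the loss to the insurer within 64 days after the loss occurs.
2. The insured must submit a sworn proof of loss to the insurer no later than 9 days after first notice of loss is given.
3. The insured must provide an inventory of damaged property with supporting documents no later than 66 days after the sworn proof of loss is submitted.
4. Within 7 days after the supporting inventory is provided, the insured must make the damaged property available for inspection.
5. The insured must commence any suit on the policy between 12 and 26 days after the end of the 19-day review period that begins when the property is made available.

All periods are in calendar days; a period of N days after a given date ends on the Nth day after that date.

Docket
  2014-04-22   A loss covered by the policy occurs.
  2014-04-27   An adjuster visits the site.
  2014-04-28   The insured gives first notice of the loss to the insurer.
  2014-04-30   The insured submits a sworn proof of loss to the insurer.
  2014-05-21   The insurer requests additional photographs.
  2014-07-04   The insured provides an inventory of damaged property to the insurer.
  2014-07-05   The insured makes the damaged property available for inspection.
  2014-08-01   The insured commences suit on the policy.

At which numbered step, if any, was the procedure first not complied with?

Step 5

(1) due by 2014-04-22 + 64 days = 2014-06-25; completed 2014-04-28, before the deadline.
(2) due by 2014-04-28 + 9 days = 2014-05-07; 2014-04-30 is within that limit.
(3) due by 2014-04-30 + 66 days = 2014-07-05; done 2014-07-04 — timely.
(4) due by 2014-07-04 + 7 days = 2014-07-11; done 2014-07-05 — timely.
(5) the permitted window runs from 2014-07-24 + 12 = 2014-08-05 to 2014-07-24 + 26 = 2014-08-19; 2014-08-01 is 4 days too early.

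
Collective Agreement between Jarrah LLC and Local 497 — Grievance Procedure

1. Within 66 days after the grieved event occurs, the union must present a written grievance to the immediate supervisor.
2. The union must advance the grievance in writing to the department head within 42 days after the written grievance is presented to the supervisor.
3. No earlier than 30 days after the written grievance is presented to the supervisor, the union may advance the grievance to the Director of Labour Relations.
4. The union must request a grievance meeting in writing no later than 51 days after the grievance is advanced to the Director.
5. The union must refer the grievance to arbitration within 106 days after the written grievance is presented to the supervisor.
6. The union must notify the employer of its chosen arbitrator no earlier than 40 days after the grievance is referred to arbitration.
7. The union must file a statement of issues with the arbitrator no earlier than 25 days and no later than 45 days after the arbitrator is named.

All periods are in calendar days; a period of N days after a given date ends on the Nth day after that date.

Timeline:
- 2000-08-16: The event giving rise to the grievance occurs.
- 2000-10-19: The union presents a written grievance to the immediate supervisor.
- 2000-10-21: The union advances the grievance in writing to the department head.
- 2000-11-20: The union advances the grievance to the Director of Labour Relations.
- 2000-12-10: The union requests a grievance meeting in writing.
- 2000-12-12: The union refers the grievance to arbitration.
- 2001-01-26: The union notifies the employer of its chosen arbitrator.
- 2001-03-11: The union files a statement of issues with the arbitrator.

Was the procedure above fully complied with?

Step 1: 66 days after 2000-08-16 (when the grieved event occurs) is 2000-10-21; completed 2000-10-19, before the deadline.
Step 2: 42 days after 2000-10-19 (when the written grievance is presented to the supervisor) is 2000-11-30; done 2000-10-21 — timely.
Step 3: the earliest permitted date is 30 days after 2000-10-19 (when the written grievance is presented to the supervisor), i.e. 2000-11-18; 2000-11-20 is on or after that date.
Step 4: 51 days after 2000-11-20 (when the grievance is advanced to the Director) is 2001-01-10; done 2000-12-10 — timely.
Step 5: 106 days after 2000-10-19 (when the written grievance is presented to the supervisor) is 2001-02-02; completed 2000-12-12, before the deadline.
Step 6: the earliest permitted date is 40 days after 2000-12-12 (when the grievance is referred to arbitration), i.e. 2001-01-21; done 2001-01-26, after the minimum wait.
Step 7: the window is 25–45 days after 2001-01-26 (when the arbitrator is named), so 2001-02-20 through 2001-03-12; done 2001-03-11 — within the window.

Yes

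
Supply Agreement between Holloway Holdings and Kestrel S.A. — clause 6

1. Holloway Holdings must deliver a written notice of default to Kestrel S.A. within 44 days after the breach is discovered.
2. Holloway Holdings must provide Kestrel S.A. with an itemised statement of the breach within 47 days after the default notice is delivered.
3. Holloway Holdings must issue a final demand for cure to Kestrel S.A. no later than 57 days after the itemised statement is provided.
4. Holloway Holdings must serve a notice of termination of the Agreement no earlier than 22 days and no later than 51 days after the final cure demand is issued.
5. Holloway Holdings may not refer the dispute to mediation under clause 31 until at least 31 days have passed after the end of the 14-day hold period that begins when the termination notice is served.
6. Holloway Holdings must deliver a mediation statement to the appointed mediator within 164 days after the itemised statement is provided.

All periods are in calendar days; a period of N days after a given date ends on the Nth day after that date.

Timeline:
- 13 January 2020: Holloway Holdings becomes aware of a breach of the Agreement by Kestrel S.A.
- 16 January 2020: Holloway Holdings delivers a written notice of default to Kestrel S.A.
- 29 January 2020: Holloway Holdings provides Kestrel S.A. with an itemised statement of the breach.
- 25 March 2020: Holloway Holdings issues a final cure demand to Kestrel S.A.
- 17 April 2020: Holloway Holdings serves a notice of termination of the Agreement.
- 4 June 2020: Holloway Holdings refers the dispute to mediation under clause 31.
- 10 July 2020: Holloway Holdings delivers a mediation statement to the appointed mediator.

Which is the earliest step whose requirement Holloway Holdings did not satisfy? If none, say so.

None — every step was satisfied

(1) due by 13 January 2020 + 44 days = 26 February 2020; 16 January 2020 is within that limit.
(2) due by 16 January 2020 + 47 days = 3 March 2020; completed 29 January 2020, before the deadline.
(3) due by 29 January 2020 + 57 days = 26 March 2020; 25 March 2020 is within that limit.
(4) the permitted window runs from 25 March 2020 + 22 = 16 April 2020 to 25 March 2020 + 51 = 15 May 2020; 17 April 2020 falls inside that range.
(5) permitted from 1 May 2020 + 31 days = 1 June 2020 onward; done 4 June 2020, after the minimum wait.
(6) due by 29 January 2020 + 164 days = 11 July 2020; completed 10 July 2020, before the deadline.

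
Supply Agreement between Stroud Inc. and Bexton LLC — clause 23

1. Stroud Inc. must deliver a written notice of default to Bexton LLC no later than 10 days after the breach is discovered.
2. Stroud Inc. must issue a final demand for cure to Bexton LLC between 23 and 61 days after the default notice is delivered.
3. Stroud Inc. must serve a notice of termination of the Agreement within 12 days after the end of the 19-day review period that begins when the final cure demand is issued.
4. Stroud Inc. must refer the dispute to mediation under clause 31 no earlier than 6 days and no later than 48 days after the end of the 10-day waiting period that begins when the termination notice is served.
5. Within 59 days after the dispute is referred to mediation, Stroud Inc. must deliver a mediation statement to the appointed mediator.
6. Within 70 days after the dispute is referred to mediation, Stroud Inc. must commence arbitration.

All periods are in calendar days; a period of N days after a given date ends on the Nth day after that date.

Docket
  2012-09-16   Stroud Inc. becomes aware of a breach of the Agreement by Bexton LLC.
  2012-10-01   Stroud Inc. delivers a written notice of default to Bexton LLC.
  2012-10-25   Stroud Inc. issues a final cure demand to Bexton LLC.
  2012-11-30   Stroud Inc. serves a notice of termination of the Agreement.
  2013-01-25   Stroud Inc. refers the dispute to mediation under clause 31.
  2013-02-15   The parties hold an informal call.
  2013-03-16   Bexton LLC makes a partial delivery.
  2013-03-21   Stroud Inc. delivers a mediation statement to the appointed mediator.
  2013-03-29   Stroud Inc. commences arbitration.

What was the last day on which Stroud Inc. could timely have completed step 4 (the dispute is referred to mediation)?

2013-01-27

The termination notice is served on 2012-11-30; the 10-day waiting period therefore ends 2012-12-10, and step 4 runs from that date. The window is 6–48 days after 2012-12-10; it closes on 2013-01-27.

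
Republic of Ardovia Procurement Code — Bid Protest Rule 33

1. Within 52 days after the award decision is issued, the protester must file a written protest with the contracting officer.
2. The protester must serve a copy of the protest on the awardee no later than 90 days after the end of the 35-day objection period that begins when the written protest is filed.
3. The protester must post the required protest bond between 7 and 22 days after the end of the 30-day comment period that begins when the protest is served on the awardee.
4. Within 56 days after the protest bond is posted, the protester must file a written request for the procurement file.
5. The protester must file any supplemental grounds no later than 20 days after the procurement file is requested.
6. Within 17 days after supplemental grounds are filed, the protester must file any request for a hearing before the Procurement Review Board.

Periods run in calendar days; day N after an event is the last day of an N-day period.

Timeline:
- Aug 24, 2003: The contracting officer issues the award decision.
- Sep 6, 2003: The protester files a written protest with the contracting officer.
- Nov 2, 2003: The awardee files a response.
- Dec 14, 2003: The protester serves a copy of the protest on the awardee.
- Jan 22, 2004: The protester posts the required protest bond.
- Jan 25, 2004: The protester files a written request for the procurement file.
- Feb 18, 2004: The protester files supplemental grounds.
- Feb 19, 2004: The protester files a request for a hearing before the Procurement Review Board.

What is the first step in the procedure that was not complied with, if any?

Step 5

Step 1: 52 days after Aug 24, 2003 (when the award decision is issued) is Oct 15, 2003; completed Sep 6, 2003, before the deadline.
Step 2: 90 days after Oct 11, 2003 (end of the 35-day objection period, which began when the written protest is filed on Sep 6, 2003) is Jan 9, 2004; done Dec 14, 2003 — timely.
Step 3: the window is 7–22 days after Jan 13, 2004 (end of the 30-day comment period, which began when the protest is served on the awardee on Dec 14, 2003), so Jan 20, 2004 through Feb 4, 2004; Jan 22, 2004 falls inside that range.
Step 4: 56 days after Jan 22, 2004 (when the protest bond is posted) is Mar 18, 2004; completed Jan 25, 2004, before the deadline.
Step 5: 20 days after Jan 25, 2004 (when the procurement file is requested) is Feb 14, 2004; not done until Feb 18, 2004, 4 days after the deadline.
No need to go further; step 5 was not satisfied.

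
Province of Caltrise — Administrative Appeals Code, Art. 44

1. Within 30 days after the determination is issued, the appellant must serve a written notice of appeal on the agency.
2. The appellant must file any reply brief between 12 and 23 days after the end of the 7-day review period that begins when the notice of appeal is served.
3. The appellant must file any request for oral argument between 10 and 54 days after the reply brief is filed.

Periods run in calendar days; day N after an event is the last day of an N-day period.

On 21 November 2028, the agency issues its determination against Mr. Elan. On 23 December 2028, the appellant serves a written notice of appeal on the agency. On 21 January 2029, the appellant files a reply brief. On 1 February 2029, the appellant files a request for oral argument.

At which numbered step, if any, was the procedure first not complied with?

(1) due by 21 November 2028 + 30 days = 21 December 2028; 23 December 2028 misses that deadline by 2 days.

Step 1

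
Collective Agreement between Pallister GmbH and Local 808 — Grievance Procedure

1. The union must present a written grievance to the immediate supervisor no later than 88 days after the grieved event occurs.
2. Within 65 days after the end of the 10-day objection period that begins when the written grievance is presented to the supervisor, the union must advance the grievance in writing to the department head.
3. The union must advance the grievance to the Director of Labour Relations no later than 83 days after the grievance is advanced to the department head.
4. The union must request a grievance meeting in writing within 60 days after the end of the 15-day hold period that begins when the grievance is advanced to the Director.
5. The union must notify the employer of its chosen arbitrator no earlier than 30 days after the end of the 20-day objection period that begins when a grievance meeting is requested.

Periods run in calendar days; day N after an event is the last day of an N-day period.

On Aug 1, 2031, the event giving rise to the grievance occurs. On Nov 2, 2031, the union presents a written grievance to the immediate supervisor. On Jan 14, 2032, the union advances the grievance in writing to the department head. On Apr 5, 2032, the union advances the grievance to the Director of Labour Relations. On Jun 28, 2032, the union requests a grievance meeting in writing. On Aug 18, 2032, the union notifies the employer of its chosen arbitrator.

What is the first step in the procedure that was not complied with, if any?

Step 1: 88 days after Aug 1, 2031 (when the grieved event occurs) is Oct 28, 2031; done Nov 2, 2031 — 5 days late.

Step 1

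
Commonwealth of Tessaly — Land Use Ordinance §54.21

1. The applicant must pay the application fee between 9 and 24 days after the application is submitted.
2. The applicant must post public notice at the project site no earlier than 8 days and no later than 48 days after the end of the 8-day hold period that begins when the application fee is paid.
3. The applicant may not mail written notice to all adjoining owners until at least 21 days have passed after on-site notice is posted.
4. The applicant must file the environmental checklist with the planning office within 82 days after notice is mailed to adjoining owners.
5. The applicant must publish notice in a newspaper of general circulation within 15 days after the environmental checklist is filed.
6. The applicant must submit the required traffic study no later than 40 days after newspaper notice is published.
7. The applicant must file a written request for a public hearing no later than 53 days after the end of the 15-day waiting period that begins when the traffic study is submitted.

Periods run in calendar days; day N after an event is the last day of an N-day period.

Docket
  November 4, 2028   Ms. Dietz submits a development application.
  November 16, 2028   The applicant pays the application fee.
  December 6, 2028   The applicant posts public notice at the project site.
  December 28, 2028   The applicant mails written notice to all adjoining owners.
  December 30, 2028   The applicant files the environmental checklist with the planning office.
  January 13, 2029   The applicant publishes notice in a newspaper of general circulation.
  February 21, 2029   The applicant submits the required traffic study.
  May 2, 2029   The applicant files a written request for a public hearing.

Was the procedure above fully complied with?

Step 1: the window is 9–24 days after November 4, 2028 (when the application is submitted), so November 13, 2028 through November 28, 2028; done November 16, 2028 — within the window.
Step 2: the window is 8–48 days after November 24, 2028 (end of the 8-day hold period, which began when the application fee is paid on November 16, 2028), so December 2, 2028 through January 11, 2029; done December 6, 2028, which is between those dates.
Step 3: the earliest permitted date is 21 days after December 6, 2028 (when on-site notice is posted), i.e. December 27, 2028; done December 28, 2028, after the minimum wait.
Step 4: 82 days after December 28, 2028 (when notice is mailed to adjoining owners) is March 20, 2029; December 30, 2028 is within that limit.
Step 5: 15 days after December 30, 2028 (when the environmental checklist is filed) is January 14, 2029; January 13, 2029 is within that limit.
Step 6: 40 days after January 13, 2029 (when newspaper notice is published) is February 22, 2029; completed February 21, 2029, before the deadline.
Step 7: 53 days after March 8, 2029 (end of the 15-day waiting period, which began when the traffic study is submitted on February 21, 2029) is April 30, 2029; May 2, 2029 misses that deadline by 2 days.
The analysis stops there.

No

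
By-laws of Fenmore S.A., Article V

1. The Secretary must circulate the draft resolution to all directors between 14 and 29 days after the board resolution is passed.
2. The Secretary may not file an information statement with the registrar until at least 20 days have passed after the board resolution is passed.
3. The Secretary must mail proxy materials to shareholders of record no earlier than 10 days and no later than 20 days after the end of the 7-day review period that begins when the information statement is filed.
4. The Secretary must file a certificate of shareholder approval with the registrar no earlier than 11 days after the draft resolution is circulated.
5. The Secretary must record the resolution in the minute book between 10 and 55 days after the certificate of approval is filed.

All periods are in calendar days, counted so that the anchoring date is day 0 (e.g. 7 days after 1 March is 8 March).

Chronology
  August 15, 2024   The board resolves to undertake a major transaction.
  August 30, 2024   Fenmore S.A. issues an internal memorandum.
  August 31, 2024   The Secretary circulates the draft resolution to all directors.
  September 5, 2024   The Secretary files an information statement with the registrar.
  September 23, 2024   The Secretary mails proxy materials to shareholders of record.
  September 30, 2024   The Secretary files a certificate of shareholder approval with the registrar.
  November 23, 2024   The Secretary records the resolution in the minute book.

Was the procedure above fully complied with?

Step 1 — 14 and 29 days from August 15, 2024 (when the board resolution is passed) are August 29, 2024 and September 13, 2024 respectively; done August 31, 2024 — within the window.
Step 2 — must wait 20 days from August 15, 2024 (when the board resolution is passed), so not before September 4, 2024; done September 5, 2024, after the minimum wait.
Step 3 — 10 and 20 days from September 12, 2024 (end of the 7-day review period, which began when the information statement is filed on September 5, 2024) are September 22, 2024 and October 2, 2024 respectively; done September 23, 2024, which is between those dates.
Step 4 — must wait 11 days from August 31, 2024 (when the draft resolution is circulated), so not before September 11, 2024; September 30, 2024 is on or after that date.
Step 5 — 10 and 55 days from September 30, 2024 (when the certificate of approval is filed) are October 10, 2024 and November 24, 2024 respectively; done November 23, 2024, which is between those dates.

Yes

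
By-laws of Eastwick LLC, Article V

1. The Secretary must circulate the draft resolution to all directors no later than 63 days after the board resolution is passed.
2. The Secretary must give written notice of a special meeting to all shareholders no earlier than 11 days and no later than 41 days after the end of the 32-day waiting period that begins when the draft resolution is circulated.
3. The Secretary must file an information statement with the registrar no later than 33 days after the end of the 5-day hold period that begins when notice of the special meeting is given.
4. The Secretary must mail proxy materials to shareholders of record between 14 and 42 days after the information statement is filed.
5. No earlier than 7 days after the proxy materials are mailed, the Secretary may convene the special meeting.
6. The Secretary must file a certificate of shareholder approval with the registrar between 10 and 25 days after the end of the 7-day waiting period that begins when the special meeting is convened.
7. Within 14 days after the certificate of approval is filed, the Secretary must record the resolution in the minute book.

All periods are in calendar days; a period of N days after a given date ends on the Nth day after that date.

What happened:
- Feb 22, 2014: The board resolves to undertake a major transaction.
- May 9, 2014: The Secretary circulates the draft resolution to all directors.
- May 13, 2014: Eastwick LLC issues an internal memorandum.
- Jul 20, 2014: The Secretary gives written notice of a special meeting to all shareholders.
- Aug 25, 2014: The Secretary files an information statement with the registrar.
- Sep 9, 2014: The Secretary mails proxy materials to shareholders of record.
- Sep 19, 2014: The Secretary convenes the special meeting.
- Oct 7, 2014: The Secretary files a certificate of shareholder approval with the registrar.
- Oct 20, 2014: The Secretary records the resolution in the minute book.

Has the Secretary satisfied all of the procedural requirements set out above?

No

(1) due by Feb 22, 2014 + 63 days = Apr 26, 2014; May 9, 2014 misses that deadline by 13 days.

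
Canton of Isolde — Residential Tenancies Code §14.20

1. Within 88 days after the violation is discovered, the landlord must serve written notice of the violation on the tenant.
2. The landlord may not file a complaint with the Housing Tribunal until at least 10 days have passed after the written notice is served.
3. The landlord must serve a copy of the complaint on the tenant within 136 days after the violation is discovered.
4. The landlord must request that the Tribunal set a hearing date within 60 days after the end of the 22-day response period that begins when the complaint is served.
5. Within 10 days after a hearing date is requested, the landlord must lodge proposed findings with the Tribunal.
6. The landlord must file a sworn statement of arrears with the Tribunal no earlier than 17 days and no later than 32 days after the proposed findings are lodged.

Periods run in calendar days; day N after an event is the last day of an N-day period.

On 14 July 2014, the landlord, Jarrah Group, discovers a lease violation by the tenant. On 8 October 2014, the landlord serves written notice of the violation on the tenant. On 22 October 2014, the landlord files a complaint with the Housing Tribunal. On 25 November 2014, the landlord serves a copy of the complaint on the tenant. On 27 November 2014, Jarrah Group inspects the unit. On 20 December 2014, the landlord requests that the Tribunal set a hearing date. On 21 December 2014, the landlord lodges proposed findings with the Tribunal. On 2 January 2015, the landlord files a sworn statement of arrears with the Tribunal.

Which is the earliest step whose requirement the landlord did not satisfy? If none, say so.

(1) due by 14 July 2014 + 88 days = 10 October 2014; done 8 October 2014 — timely.
(2) permitted from 8 October 2014 + 10 days = 18 October 2014 onward; done 22 October 2014 — permitted.
(3) due by 14 July 2014 + 136 days = 27 November 2014; 25 November 2014 is within that limit.
(4) due by 17 December 2014 + 60 days = 15 February 2015; done 20 December 2014 — timely.
(5) due by 20 December 2014 + 10 days = 30 December 2014; 21 December 2014 is within that limit.
(6) the permitted window runs from 21 December 2014 + 17 = 7 January 2015 to 21 December 2014 + 32 = 22 January 2015; 2 January 2015 is 5 days too early.
The procedure was therefore not followed at step 6.

Step 6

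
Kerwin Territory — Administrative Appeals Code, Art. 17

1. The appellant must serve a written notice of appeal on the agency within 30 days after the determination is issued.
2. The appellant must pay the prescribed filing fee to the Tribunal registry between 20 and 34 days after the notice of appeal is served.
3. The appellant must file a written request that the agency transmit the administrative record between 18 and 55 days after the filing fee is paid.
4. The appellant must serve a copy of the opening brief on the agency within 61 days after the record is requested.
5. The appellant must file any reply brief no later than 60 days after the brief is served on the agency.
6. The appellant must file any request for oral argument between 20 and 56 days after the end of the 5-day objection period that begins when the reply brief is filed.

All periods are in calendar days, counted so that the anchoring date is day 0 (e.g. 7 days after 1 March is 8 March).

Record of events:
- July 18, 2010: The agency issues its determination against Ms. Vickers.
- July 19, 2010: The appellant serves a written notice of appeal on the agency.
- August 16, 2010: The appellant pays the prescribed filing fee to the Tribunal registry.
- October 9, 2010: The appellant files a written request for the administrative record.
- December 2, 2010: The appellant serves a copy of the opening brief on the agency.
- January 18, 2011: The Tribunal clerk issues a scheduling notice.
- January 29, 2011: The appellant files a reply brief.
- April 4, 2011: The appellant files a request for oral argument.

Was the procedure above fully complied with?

No

Step 1: 30 days after July 18, 2010 (when the determination is issued) is August 17, 2010; July 19, 2010 is within that limit.
Step 2: the window is 20–34 days after July 19, 2010 (when the notice of appeal is served), so August 8, 2010 through August 22, 2010; August 16, 2010 falls inside that range.
Step 3: the window is 18–55 days after August 16, 2010 (when the filing fee is paid), so September 3, 2010 through October 10, 2010; done October 9, 2010 — within the window.
Step 4: 61 days after October 9, 2010 (when the record is requested) is December 9, 2010; done December 2, 2010 — timely.
Step 5: 60 days after December 2, 2010 (when the brief is served on the agency) is January 31, 2011; completed January 29, 2011, before the deadline.
Step 6: the window is 20–56 days after February 3, 2011 (end of the 5-day objection period, which began when the reply brief is filed on January 29, 2011), so February 23, 2011 through March 31, 2011; done April 4, 2011 — 4 days after the window closed.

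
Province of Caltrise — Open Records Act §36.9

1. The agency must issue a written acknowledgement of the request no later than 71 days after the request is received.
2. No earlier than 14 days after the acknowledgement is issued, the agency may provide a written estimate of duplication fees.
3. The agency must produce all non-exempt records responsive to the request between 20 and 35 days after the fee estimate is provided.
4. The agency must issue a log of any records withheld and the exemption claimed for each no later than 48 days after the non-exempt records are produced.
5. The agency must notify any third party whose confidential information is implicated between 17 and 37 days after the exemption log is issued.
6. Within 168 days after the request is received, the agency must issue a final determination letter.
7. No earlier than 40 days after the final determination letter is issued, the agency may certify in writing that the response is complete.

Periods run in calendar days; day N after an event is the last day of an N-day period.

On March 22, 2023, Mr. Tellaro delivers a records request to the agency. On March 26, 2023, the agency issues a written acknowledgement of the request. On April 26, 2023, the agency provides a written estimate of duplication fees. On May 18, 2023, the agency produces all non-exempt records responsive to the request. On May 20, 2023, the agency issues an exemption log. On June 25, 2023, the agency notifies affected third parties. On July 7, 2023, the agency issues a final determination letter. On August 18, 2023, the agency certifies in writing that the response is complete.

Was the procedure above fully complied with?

Yes

(1) due by March 22, 2023 + 71 days = June 1, 2023; March 26, 2023 is within that limit.
(2) permitted from March 26, 2023 + 14 days = April 9, 2023 onward; done April 26, 2023 — permitted.
(3) the permitted window runs from April 26, 2023 + 20 = May 16, 2023 to April 26, 2023 + 35 = May 31, 2023; May 18, 2023 falls inside that range.
(4) due by May 18, 2023 + 48 days = July 5, 2023; completed May 20, 2023, before the deadline.
(5) the permitted window runs from May 20, 2023 + 17 = June 6, 2023 to May 20, 2023 + 37 = June 26, 2023; done June 25, 2023 — within the window.
(6) due by March 22, 2023 + 168 days = September 6, 2023; completed July 7, 2023, before the deadline.
(7) permitted from July 7, 2023 + 40 days = August 16, 2023 onward; August 18, 2023 is on or after that date.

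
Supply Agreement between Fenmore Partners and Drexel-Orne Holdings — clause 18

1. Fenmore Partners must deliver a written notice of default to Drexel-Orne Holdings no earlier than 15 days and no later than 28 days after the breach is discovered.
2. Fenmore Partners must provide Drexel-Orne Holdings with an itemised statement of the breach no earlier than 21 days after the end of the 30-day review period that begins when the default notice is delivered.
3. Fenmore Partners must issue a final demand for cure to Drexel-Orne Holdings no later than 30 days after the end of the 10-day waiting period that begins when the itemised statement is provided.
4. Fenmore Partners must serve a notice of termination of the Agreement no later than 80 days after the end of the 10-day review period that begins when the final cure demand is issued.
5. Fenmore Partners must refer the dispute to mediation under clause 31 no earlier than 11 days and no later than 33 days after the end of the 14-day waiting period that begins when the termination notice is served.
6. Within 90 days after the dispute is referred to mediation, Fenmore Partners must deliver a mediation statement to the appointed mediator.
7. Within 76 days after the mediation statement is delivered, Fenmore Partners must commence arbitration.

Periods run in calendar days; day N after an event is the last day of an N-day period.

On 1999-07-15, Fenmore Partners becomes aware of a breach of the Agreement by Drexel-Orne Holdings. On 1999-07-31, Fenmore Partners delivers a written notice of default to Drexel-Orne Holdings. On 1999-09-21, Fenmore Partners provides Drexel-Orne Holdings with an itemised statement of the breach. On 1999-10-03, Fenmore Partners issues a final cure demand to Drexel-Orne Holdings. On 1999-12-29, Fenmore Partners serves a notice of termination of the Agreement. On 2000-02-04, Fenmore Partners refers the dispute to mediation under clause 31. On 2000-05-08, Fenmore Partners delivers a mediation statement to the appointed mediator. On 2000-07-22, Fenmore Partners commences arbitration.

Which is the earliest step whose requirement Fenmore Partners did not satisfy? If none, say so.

Step 6

Step 1 — 15 and 28 days from 1999-07-15 (when the breach is discovered) are 1999-07-30 and 1999-08-12 respectively; done 1999-07-31 — within the window.
Step 2 — must wait 21 days from 1999-08-30 (end of the 30-day review period, which began when the default notice is delivered on 1999-07-31), so not before 1999-09-20; done 1999-09-21 — permitted.
Step 3 — counting 30 days from 1999-10-01 (end of the 10-day waiting period, which began when the itemised statement is provided on 1999-09-21) gives a deadline of 1999-10-31; done 1999-10-03 — timely.
Step 4 — counting 80 days from 1999-10-13 (end of the 10-day review period, which began when the final cure demand is issued on 1999-10-03) gives a deadline of 2000-01-01; completed 1999-12-29, before the deadline.
Step 5 — 11 and 33 days from 2000-01-12 (end of the 14-day waiting period, which began when the termination notice is served on 1999-12-29) are 2000-01-23 and 2000-02-14 respectively; done 2000-02-04, which is between those dates.
Step 6 — counting 90 days from 2000-02-04 (when the dispute is referred to mediation) gives a deadline of 2000-05-04; 2000-05-08 misses that deadline by 4 days.
The analysis stops there.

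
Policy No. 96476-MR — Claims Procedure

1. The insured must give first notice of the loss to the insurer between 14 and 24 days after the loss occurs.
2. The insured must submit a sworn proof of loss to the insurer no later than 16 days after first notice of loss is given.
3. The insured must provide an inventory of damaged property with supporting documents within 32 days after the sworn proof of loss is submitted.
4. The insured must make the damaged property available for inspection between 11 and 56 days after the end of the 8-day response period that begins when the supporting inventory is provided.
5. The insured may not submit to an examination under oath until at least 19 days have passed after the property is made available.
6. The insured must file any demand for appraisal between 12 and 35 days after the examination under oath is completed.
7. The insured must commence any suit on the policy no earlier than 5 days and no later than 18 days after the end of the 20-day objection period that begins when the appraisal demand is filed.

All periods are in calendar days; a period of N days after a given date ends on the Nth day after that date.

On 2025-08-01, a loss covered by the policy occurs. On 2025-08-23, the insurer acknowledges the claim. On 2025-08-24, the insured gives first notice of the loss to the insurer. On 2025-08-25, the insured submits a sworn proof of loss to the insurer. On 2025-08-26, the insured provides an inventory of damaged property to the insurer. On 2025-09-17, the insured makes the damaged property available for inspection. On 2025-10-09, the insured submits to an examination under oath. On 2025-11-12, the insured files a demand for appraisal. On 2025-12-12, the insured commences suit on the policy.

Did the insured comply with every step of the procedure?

Step 1: the window is 14–24 days after 2025-08-01 (when the loss occurs), so 2025-08-15 through 2025-08-25; done 2025-08-24, which is between those dates.
Step 2: 16 days after 2025-08-24 (when first notice of loss is given) is 2025-09-09; done 2025-08-25 — timely.
Step 3: 32 days after 2025-08-25 (when the sworn proof of loss is submitted) is 2025-09-26; done 2025-08-26 — timely.
Step 4: the window is 11–56 days after 2025-09-03 (end of the 8-day response period, which began when the supporting inventory is provided on 2025-08-26), so 2025-09-14 through 2025-10-29; done 2025-09-17 — within the window.
Step 5: the earliest permitted date is 19 days after 2025-09-17 (when the property is made available), i.e. 2025-10-06; done 2025-10-09 — permitted.
Step 6: the window is 12–35 days after 2025-10-09 (when the examination under oath is completed), so 2025-10-21 through 2025-11-13; 2025-11-12 falls inside that range.
Step 7: the window is 5–18 days after 2025-12-02 (end of the 20-day objection period, which began when the appraisal demand is filed on 2025-11-12), so 2025-12-07 through 2025-12-20; done 2025-12-12, which is between those dates.

Yes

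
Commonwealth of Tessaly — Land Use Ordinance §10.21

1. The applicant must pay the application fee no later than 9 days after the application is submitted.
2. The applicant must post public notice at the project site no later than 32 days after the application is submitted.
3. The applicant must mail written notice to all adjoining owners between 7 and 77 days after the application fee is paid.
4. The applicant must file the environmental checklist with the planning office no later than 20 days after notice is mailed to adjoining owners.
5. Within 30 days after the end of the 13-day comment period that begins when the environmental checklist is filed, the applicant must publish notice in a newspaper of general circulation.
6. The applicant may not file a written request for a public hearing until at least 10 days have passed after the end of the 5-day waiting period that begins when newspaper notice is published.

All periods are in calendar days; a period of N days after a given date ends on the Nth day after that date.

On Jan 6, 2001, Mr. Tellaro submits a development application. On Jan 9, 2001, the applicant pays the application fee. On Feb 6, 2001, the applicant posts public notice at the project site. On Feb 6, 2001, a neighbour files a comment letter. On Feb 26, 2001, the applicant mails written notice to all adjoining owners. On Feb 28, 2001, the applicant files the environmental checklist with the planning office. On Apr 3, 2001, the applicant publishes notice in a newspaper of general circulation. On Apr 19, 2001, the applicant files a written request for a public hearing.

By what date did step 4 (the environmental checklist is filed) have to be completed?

Step 4 runs from Feb 26, 2001, when notice is mailed to adjoining owners. 20 days after Feb 26, 2001 is Mar 18, 2001.

Mar 18, 2001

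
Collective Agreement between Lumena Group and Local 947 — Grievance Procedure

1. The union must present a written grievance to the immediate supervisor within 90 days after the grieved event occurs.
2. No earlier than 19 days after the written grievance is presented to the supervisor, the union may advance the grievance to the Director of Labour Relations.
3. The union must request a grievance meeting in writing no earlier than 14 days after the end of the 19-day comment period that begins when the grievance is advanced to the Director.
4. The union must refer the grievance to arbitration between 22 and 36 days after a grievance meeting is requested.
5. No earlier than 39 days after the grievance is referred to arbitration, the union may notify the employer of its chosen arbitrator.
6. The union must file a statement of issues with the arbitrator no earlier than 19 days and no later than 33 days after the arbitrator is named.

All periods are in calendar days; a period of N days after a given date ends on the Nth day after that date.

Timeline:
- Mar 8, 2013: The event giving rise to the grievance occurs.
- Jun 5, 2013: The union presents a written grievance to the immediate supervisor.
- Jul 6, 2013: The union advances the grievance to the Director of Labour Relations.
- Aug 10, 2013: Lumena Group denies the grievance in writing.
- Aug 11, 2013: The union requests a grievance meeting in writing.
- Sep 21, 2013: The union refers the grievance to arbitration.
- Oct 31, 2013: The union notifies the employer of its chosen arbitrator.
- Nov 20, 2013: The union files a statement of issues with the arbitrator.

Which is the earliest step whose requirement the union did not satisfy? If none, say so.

Step 1: 90 days after Mar 8, 2013 (when the grieved event occurs) is Jun 6, 2013; completed Jun 5, 2013, before the deadline.
Step 2: the earliest permitted date is 19 days after Jun 5, 2013 (when the written grievance is presented to the supervisor), i.e. Jun 24, 2013; done Jul 6, 2013, after the minimum wait.
Step 3: the earliest permitted date is 14 days after Jul 25, 2013 (end of the 19-day comment period, which began when the grievance is advanced to the Director on Jul 6, 2013), i.e. Aug 8, 2013; done Aug 11, 2013, after the minimum wait.
Step 4: the window is 22–36 days after Aug 11, 2013 (when a grievance meeting is requested), so Sep 2, 2013 through Sep 16, 2013; done Sep 21, 2013 — 5 days after the window closed.
No need to go further; step 4 was not satisfied.

Step 4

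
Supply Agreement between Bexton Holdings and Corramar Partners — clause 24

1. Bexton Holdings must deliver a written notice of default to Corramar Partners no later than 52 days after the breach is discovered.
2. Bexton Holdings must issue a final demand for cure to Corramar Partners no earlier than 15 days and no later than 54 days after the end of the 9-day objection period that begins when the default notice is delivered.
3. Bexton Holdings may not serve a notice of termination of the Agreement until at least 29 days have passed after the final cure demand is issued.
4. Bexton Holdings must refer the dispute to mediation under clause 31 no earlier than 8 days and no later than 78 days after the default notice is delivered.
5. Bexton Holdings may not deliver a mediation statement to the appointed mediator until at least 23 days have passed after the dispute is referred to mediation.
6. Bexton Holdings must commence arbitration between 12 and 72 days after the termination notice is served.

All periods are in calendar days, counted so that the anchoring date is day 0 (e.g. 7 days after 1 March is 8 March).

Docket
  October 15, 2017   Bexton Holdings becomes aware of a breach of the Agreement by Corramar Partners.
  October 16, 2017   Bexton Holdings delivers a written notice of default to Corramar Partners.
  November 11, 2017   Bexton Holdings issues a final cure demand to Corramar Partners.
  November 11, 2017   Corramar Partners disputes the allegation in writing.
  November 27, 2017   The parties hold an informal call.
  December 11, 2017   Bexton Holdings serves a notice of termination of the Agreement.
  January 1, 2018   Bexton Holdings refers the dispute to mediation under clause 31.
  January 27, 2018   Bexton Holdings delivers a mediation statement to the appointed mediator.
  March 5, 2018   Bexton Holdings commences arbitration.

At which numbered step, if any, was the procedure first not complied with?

Step 1: 52 days after October 15, 2017 (when the breach is discovered) is December 6, 2017; done October 16, 2017 — timely.
Step 2: the window is 15–54 days after October 25, 2017 (end of the 9-day objection period, which began when the default notice is delivered on October 16, 2017), so November 9, 2017 through December 18, 2017; November 11, 2017 falls inside that range.
Step 3: the earliest permitted date is 29 days after November 11, 2017 (when the final cure demand is issued), i.e. December 10, 2017; done December 11, 2017 — permitted.
Step 4: the window is 8–78 days after October 16, 2017 (when the default notice is delivered), so October 24, 2017 through January 2, 2018; done January 1, 2018 — within the window.
Step 5: the earliest permitted date is 23 days after January 1, 2018 (when the dispute is referred to mediation), i.e. January 24, 2018; done January 27, 2018 — permitted.
Step 6: the window is 12–72 days after December 11, 2017 (when the termination notice is served), so December 23, 2017 through February 21, 2018; done March 5, 2018 — 12 days after the window closed.

Step 6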